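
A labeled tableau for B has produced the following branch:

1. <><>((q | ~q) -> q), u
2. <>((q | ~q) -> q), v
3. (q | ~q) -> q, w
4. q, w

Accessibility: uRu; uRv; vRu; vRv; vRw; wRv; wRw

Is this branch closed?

There is no literal clash: for every atom and world, at most one sign appears.

Open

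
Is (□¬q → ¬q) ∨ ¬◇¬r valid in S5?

Tableau for the negation ¬((□¬q → ¬q) ∨ ¬◇¬r):
1. ¬((□¬q → ¬q) ∨ ¬◇¬r), u
2. ¬(□¬q → ¬q), u
3. ◇¬r, u
4. □¬q, u
5. q, u
6. ¬q, u
Accessibility: uRu
Branch closes: q and ¬q both at u.
Every branch of the negation's tableau closes; the branch above is one of them.

Yes, valid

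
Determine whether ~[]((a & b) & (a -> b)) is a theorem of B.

Tableau for the negation []((a & b) & (a -> b)):
1. []((a & b) & (a -> b)), 0
2. (a & b) & (a -> b), 0   [[]-rule on 1 via 0R0]
3. a & b, 0   [&-rule on 2]
4. a -> b, 0   [&-rule on 2]
5. a, 0   [&-rule on 3]
6. b, 0   [&-rule on 3]
Accessibility: 0R0
The negation has an open branch (countermodel exists).

Invalid (countermodel exists)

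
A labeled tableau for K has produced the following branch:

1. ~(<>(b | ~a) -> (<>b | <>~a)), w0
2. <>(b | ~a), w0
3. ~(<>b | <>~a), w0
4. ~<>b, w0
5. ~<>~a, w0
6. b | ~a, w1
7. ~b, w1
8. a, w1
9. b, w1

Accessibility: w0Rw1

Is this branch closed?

Yes, closed

Both b and ~b appear at w1.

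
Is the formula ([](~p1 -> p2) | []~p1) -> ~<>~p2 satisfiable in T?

Satisfiable (open branch found)

1. ([](~p1 -> p2) | []~p1) -> ~<>~p2, w0
2. ~<>~p2, w0
3. p2, w0
Accessibility: w0Rw0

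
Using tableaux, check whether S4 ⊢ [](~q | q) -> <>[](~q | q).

Tableau for the negation ~([](~q | q) -> <>[](~q | q)):
1. ~([](~q | q) -> <>[](~q | q)), u
2. [](~q | q), u
3. ~<>[](~q | q), u
4. ~q | q, u
5. ~[](~q | q), u
6. q, u
7. ~(~q | q), v
8. q, v
9. ~q, v
Accessibility: uRu, uRv, vRv
Branch closes: q and ~q both at v.
Every branch of the negation's tableau closes; the branch above is one of them.

Valid in S4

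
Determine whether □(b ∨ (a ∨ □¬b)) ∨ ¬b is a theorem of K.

Tableau for the negation ¬(□(b ∨ (a ∨ □¬b)) ∨ ¬b):
1. ¬(□(b ∨ (a ∨ □¬b)) ∨ ¬b), w0
2. ¬□(b ∨ (a ∨ □¬b)), w0
3. b, w0
4. ¬(b ∨ (a ∨ □¬b)), w1
5. ¬b, w1
6. ¬(a ∨ □¬b), w1
7. ¬a, w1
8. ¬□¬b, w1
9. b, w2
Accessibility: w0Rw1, w1Rw2
The negation has an open branch (countermodel exists).

No, not valid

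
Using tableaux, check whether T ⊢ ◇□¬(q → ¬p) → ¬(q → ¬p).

Tableau for the negation ¬(◇□¬(q → ¬p) → ¬(q → ¬p)):
1. ¬(◇□¬(q → ¬p) → ¬(q → ¬p)), u
2. ◇□¬(q → ¬p), u
3. q → ¬p, u
4. ¬p, u
5. □¬(q → ¬p), v
6. ¬(q → ¬p), v
7. q, v
8. p, v
Accessibility: uRu, uRv, vRv
The negation has an open branch (countermodel exists).

Invalid (countermodel exists)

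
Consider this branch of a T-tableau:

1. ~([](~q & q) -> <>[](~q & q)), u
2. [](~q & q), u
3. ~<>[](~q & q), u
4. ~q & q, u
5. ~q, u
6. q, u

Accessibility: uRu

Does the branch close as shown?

Both q and ~q appear at u.

Closed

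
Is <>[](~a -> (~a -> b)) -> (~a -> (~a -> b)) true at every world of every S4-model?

No, not valid

Tableau for the negation ~(<>[](~a -> (~a -> b)) -> (~a -> (~a -> b))):
1. ~(<>[](~a -> (~a -> b)) -> (~a -> (~a -> b))), 0
2. <>[](~a -> (~a -> b)), 0   [~->-rule on 1]
3. ~(~a -> (~a -> b)), 0   [~->-rule on 1]
4. ~a, 0   [~->-rule on 3]
5. ~(~a -> b), 0   [~->-rule on 3]
6. ~b, 0   [~->-rule on 5]
7. [](~a -> (~a -> b)), 1   [<>-rule on 2: fresh world 1, 0R1]
8. ~a -> (~a -> b), 1   [[]-rule on 7 via 1R1]
9. ~a -> b, 1   [->-rule on 8 (branches; this branch)]
10. b, 1   [->-rule on 9 (branches; this branch)]
Accessibility: 0R0, 0R1, 1R1
The negation has an open branch (countermodel exists).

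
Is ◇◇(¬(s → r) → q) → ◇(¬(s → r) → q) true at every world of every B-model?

Tableau for the negation ¬(◇◇(¬(s → r) → q) → ◇(¬(s → r) → q)):
1. ¬(◇◇(¬(s → r) → q) → ◇(¬(s → r) → q)), w0
2. ◇◇(¬(s → r) → q), w0   [¬→-rule on 1]
3. ¬◇(¬(s → r) → q), w0   [¬→-rule on 1]
4. ¬(¬(s → r) → q), w0   [¬◇-rule on 3 via w0Rw0]
5. ¬(s → r), w0   [¬→-rule on 4]
6. ¬q, w0   [¬→-rule on 4]
7. s, w0   [¬→-rule on 5]
8. ¬r, w0   [¬→-rule on 5]
9. ◇(¬(s → r) → q), w1   [◇-rule on 2: fresh world w1, w0Rw1]
10. ¬(¬(s → r) → q), w1   [¬◇-rule on 3 via w0Rw1]
11. ¬(s → r), w1   [¬→-rule on 10]
12. ¬q, w1   [¬→-rule on 10]
13. s, w1   [¬→-rule on 11]
14. ¬r, w1   [¬→-rule on 11]
15. ¬(s → r) → q, w2   [◇-rule on 9: fresh world w2, w1Rw2]
16. q, w2   [→-rule on 15 (branches; this branch)]
Accessibility: w0Rw0, w0Rw1, w1Rw0, w1Rw1, w1Rw2, w2Rw1, w2Rw2
The negation has an open branch (countermodel exists).

Not valid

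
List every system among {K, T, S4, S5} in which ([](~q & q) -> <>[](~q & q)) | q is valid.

T, S4, S5

T-tableau for the negation ~(([](~q & q) -> <>[](~q & q)) | q):
1. ~(([](~q & q) -> <>[](~q & q)) | q), 0
2. ~([](~q & q) -> <>[](~q & q)), 0
3. ~q, 0
4. [](~q & q), 0
5. ~<>[](~q & q), 0
6. ~q & q, 0
7. q, 0
Accessibility: 0R0
Branch closes: q and ~q both at 0.
Every branch closes (one shown): valid in T, hence also in S4, S5 (every theorem of T is a theorem of S4 and S5).
K-tableau for the negation ~(([](~q & q) -> <>[](~q & q)) | q):
1. ~(([](~q & q) -> <>[](~q & q)) | q), 0
2. ~([](~q & q) -> <>[](~q & q)), 0
3. ~q, 0
4. [](~q & q), 0
5. ~<>[](~q & q), 0
Complete open branch: countermodel on a K-frame, so not valid in K.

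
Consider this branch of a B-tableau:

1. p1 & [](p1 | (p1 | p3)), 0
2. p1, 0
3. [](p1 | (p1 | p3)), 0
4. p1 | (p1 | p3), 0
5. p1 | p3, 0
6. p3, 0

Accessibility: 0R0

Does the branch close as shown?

No, open

There is no literal clash: for every atom and world, at most one sign appears.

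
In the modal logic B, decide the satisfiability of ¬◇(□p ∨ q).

1. ¬◇(□p ∨ q), u
2. ¬(□p ∨ q), u
3. ¬□p, u
4. ¬q, u
5. ¬p, v
6. ¬(□p ∨ q), v
7. ¬□p, v
8. ¬q, v
9. ¬p, w
Accessibility: uRu, uRv, vRu, vRv, vRw, wRv, wRw

Yes, satisfiable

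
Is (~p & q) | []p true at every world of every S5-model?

Tableau for the negation ~((~p & q) | []p):
1. ~((~p & q) | []p), w0
2. ~(~p & q), w0
3. ~[]p, w0
4. ~q, w0
5. ~p, w1
Accessibility: w0Rw0, w0Rw1, w1Rw0, w1Rw1
The negation has an open branch (countermodel exists).

Not valid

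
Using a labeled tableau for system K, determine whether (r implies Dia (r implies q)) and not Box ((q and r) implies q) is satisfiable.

1. (r implies Dia (r implies q)) and not Box ((q and r) implies q), u
2. r implies Dia (r implies q), u
3. not Box ((q and r) implies q), u
4. Dia (r implies q), u
5. not ((q and r) implies q), v
6. q and r, v
7. not q, v
8. q, v
9. r, v
Accessibility: uRv
Branch closes: q and not q both at v.
(One branch shown.) All branches close.

Unsatisfiable (every branch closes)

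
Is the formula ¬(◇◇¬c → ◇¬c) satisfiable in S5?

No, unsatisfiable

1. ¬(◇◇¬c → ◇¬c), 0
2. ◇◇¬c, 0
3. ¬◇¬c, 0
4. c, 0
5. ◇¬c, 1
6. c, 1
7. ¬c, 2
8. c, 2
Accessibility: 0R0, 0R1, 0R2, 1R0, 1R1, 1R2, 2R0, 2R1, 2R2
Branch closes: c and ¬c both at 2.
All branches of the tableau close; one closing branch shown above.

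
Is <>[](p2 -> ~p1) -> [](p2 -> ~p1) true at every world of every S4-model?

Tableau for the negation ~(<>[](p2 -> ~p1) -> [](p2 -> ~p1)):
1. ~(<>[](p2 -> ~p1) -> [](p2 -> ~p1)), 0
2. <>[](p2 -> ~p1), 0
3. ~[](p2 -> ~p1), 0
4. [](p2 -> ~p1), 1
5. p2 -> ~p1, 1
6. ~p1, 1
7. ~(p2 -> ~p1), 2
8. p2, 2
9. p1, 2
Accessibility: 0R0, 0R1, 0R2, 1R1, 2R2
The negation has an open branch (countermodel exists).

No, not valid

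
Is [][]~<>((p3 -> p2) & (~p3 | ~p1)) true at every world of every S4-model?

Not valid

Tableau for the negation ~[][]~<>((p3 -> p2) & (~p3 | ~p1)):
1. ~[][]~<>((p3 -> p2) & (~p3 | ~p1)), 0
2. ~[]~<>((p3 -> p2) & (~p3 | ~p1)), 1   [~[]-rule on 1: fresh world 1, 0R1]
3. <>((p3 -> p2) & (~p3 | ~p1)), 2   [~[]-rule on 2: fresh world 2, 1R2]
4. (p3 -> p2) & (~p3 | ~p1), 3   [<>-rule on 3: fresh world 3, 2R3]
5. p3 -> p2, 3   [&-rule on 4]
6. ~p3 | ~p1, 3   [&-rule on 4]
7. p2, 3   [->-rule on 5 (branches; this branch)]
8. ~p1, 3   [|-rule on 6 (branches; this branch)]
Accessibility: 0R0, 0R1, 0R2, 0R3, 1R1, 1R2, 1R3, 2R2, 2R3, 3R3
The negation has an open branch (countermodel exists).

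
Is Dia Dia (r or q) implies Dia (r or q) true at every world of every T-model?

Not valid

Tableau for the negation not (Dia Dia (r or q) implies Dia (r or q)):
1. not (Dia Dia (r or q) implies Dia (r or q)), 0
2. Dia Dia (r or q), 0
3. not Dia (r or q), 0
4. not (r or q), 0
5. not r, 0
6. not q, 0
7. Dia (r or q), 1
8. not (r or q), 1
9. not r, 1
10. not q, 1
11. r or q, 2
12. q, 2
Accessibility: 0R0, 0R1, 1R1, 1R2, 2R2
The negation has an open branch (countermodel exists).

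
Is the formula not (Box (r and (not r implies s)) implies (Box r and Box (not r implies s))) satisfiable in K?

1. not (Box (r and (not r implies s)) implies (Box r and Box (not r implies s))), 0
2. Box (r and (not r implies s)), 0
3. not (Box r and Box (not r implies s)), 0
4. not Box (not r implies s), 0
5. not (not r implies s), 1
6. not r, 1
7. not s, 1
8. r and (not r implies s), 1
9. r, 1
10. not r implies s, 1
Accessibility: 0R1
Branch closes: r and not r both at 1.
(One branch shown.) All branches close.

No, unsatisfiable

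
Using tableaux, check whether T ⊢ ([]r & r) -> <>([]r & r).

Tableau for the negation ~(([]r & r) -> <>([]r & r)):
1. ~(([]r & r) -> <>([]r & r)), 0
2. []r & r, 0
3. ~<>([]r & r), 0
4. []r, 0
5. r, 0
6. ~([]r & r), 0
7. ~[]r, 0
8. ~r, 1
9. ~([]r & r), 1
10. r, 1
Accessibility: 0R0, 0R1, 1R1
Branch closes: r and ~r both at 1.
All branches of the negation close; one closing branch shown above.

Valid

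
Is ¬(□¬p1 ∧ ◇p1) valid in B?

Tableau for the negation □¬p1 ∧ ◇p1:
1. □¬p1 ∧ ◇p1, 0
2. □¬p1, 0
3. ◇p1, 0
4. ¬p1, 0
5. p1, 1
6. ¬p1, 1
Accessibility: 0R0, 0R1, 1R0, 1R1
Branch closes: p1 and ¬p1 both at 1.
Every branch of the negation's tableau closes; the branch above is one of them.

Yes, valid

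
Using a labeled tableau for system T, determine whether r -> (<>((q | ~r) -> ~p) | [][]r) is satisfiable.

1. r -> (<>((q | ~r) -> ~p) | [][]r), w0
2. <>((q | ~r) -> ~p) | [][]r, w0
3. [][]r, w0
4. []r, w0
5. r, w0
Accessibility: w0Rw0

Satisfiable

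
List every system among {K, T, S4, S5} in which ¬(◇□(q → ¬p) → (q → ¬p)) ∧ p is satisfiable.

S5-tableau for the formula:
1. ¬(◇□(q → ¬p) → (q → ¬p)) ∧ p, u
2. ¬(◇□(q → ¬p) → (q → ¬p)), u   [∧-rule on 1]
3. p, u   [∧-rule on 1]
4. ◇□(q → ¬p), u   [¬→-rule on 2]
5. ¬(q → ¬p), u   [¬→-rule on 2]
6. q, u   [¬→-rule on 5]
7. □(q → ¬p), v   [◇-rule on 4: fresh world v, uRv]
8. q → ¬p, u   [□-rule on 7 via vRu]
9. q → ¬p, v   [□-rule on 7 via vRv]
10. ¬p, u   [→-rule on 8 (branches; this branch)]
Accessibility: uRu, uRv, vRu, vRv
Branch closes: p and ¬p both at u.
Every branch closes (one shown): unsatisfiable in S5.
S4-tableau for the formula:
1. ¬(◇□(q → ¬p) → (q → ¬p)) ∧ p, u
2. ¬(◇□(q → ¬p) → (q → ¬p)), u   [∧-rule on 1]
3. p, u   [∧-rule on 1]
4. ◇□(q → ¬p), u   [¬→-rule on 2]
5. ¬(q → ¬p), u   [¬→-rule on 2]
6. q, u   [¬→-rule on 5]
7. □(q → ¬p), v   [◇-rule on 4: fresh world v, uRv]
8. q → ¬p, v   [□-rule on 7 via vRv]
9. ¬p, v   [→-rule on 8 (branches; this branch)]
Accessibility: uRu, uRv, vRv
Complete open branch: satisfiable in S4, hence also in K, T (this S4-model is also a K-model and a T-model).

K, T, S4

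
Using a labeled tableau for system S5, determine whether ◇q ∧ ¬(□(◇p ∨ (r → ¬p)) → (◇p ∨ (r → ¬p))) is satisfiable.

Unsatisfiable

1. ◇q ∧ ¬(□(◇p ∨ (r → ¬p)) → (◇p ∨ (r → ¬p))), w0
2. ◇q, w0
3. ¬(□(◇p ∨ (r → ¬p)) → (◇p ∨ (r → ¬p))), w0
4. □(◇p ∨ (r → ¬p)), w0
5. ¬(◇p ∨ (r → ¬p)), w0
6. ¬◇p, w0
7. ¬(r → ¬p), w0
8. r, w0
9. p, w0
10. ◇p ∨ (r → ¬p), w0
11. ¬p, w0
Accessibility: w0Rw0
Branch closes: p and ¬p both at w0.
All branches of the tableau close; one closing branch shown above.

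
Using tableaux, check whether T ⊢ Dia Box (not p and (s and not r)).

Invalid (countermodel exists)

Tableau for the negation not Dia Box (not p and (s and not r)):
1. not Dia Box (not p and (s and not r)), 0
2. not Box (not p and (s and not r)), 0
3. not (not p and (s and not r)), 1
4. not Box (not p and (s and not r)), 1
5. not (s and not r), 1
6. r, 1
7. not (not p and (s and not r)), 2
8. not (s and not r), 2
9. r, 2
Accessibility: 0R0, 0R1, 1R1, 1R2, 2R2
The negation has an open branch (countermodel exists).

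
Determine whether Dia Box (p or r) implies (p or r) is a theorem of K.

Not valid

Tableau for the negation not (Dia Box (p or r) implies (p or r)):
1. not (Dia Box (p or r) implies (p or r)), u
2. Dia Box (p or r), u   [neg-implies-rule on 1]
3. not (p or r), u   [neg-implies-rule on 1]
4. not p, u   [neg-or-rule on 3]
5. not r, u   [neg-or-rule on 3]
6. Box (p or r), v   [Dia-rule on 2: fresh world v, uRv]
Accessibility: uRv
The negation has an open branch (countermodel exists).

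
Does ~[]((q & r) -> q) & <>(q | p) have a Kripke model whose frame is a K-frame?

1. ~[]((q & r) -> q) & <>(q | p), 0
2. ~[]((q & r) -> q), 0
3. <>(q | p), 0
4. ~((q & r) -> q), 1
5. q & r, 1
6. ~q, 1
7. q, 1
8. r, 1
Accessibility: 0R1
Branch closes: q and ~q both at 1.
Every branch closes; the branch above is one of them.

No, unsatisfiable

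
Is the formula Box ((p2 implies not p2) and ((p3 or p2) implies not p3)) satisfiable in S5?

1. Box ((p2 implies not p2) and ((p3 or p2) implies not p3)), w0
2. (p2 implies not p2) and ((p3 or p2) implies not p3), w0
3. p2 implies not p2, w0
4. (p3 or p2) implies not p3, w0
5. not p2, w0
6. not p3, w0
Accessibility: w0Rw0

Satisfiable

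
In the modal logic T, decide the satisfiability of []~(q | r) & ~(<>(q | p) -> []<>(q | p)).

Satisfiable

1. []~(q | r) & ~(<>(q | p) -> []<>(q | p)), w0
2. []~(q | r), w0
3. ~(<>(q | p) -> []<>(q | p)), w0
4. <>(q | p), w0
5. ~[]<>(q | p), w0
6. ~(q | r), w0
7. ~q, w0
8. ~r, w0
9. q | p, w1
10. ~(q | r), w1
11. ~q, w1
12. ~r, w1
13. p, w1
14. ~<>(q | p), w2
15. ~(q | r), w2
16. ~q, w2
17. ~r, w2
18. ~(q | p), w2
19. ~p, w2
Accessibility: w0Rw0, w0Rw1, w0Rw2, w1Rw1, w2Rw2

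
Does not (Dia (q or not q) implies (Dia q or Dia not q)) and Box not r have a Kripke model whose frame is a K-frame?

1. not (Dia (q or not q) implies (Dia q or Dia not q)) and Box not r, u
2. not (Dia (q or not q) implies (Dia q or Dia not q)), u
3. Box not r, u
4. Dia (q or not q), u
5. not (Dia q or Dia not q), u
6. not Dia q, u
7. not Dia not q, u
8. q or not q, v
9. not r, v
10. not q, v
11. q, v
Accessibility: uRv
Branch closes: q and not q both at v.
All branches of the tableau close; one closing branch shown above.

Unsatisfiable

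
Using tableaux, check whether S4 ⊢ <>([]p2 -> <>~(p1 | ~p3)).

Tableau for the negation ~<>([]p2 -> <>~(p1 | ~p3)):
1. ~<>([]p2 -> <>~(p1 | ~p3)), 0
2. ~([]p2 -> <>~(p1 | ~p3)), 0   [~<>-rule on 1 via 0R0]
3. []p2, 0   [~->-rule on 2]
4. ~<>~(p1 | ~p3), 0   [~->-rule on 2]
5. p2, 0   [[]-rule on 3 via 0R0]
6. p1 | ~p3, 0   [~<>-rule on 4 via 0R0]
7. ~p3, 0   [|-rule on 6 (branches; this branch)]
Accessibility: 0R0
The negation has an open branch (countermodel exists).

Not valid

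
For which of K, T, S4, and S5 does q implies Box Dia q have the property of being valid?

S5

S4-tableau for the negation not (q implies Box Dia q):
1. not (q implies Box Dia q), u
2. q, u
3. not Box Dia q, u
4. not Dia q, v
5. not q, v
Accessibility: uRu, uRv, vRv
Complete open branch: countermodel on an S4-frame, so not valid in S4, nor in K, T (the same frame is also a K-frame and a T-frame).
S5-tableau for the negation not (q implies Box Dia q):
1. not (q implies Box Dia q), u
2. q, u
3. not Box Dia q, u
4. not Dia q, v
5. not q, u
Accessibility: uRu, uRv, vRu, vRv
Branch closes: q and not q both at u.
Every branch closes (one shown): valid in S5.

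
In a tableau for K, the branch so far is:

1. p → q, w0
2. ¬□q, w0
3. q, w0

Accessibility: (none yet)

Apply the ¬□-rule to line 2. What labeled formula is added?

a fresh world w1 with w0Rw1, and ¬q at w1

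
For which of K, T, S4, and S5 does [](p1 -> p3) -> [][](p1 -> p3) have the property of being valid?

T-tableau for the negation ~([](p1 -> p3) -> [][](p1 -> p3)):
1. ~([](p1 -> p3) -> [][](p1 -> p3)), u
2. [](p1 -> p3), u
3. ~[][](p1 -> p3), u
4. p1 -> p3, u
5. p3, u
6. ~[](p1 -> p3), v
7. p1 -> p3, v
8. p3, v
9. ~(p1 -> p3), w
10. p1, w
11. ~p3, w
Accessibility: uRu, uRv, vRv, vRw, wRw
Complete open branch: countermodel on a T-frame, so not valid in T, nor in K (the same frame is also a K-frame).
S4-tableau for the negation ~([](p1 -> p3) -> [][](p1 -> p3)):
1. ~([](p1 -> p3) -> [][](p1 -> p3)), u
2. [](p1 -> p3), u
3. ~[][](p1 -> p3), u
4. p1 -> p3, u
5. p3, u
6. ~[](p1 -> p3), v
7. p1 -> p3, v
8. p3, v
9. ~(p1 -> p3), w
10. p1, w
11. ~p3, w
12. p1 -> p3, w
13. p3, w
Accessibility: uRu, uRv, uRw, vRv, vRw, wRw
Branch closes: p3 and ~p3 both at w.
Every branch closes (one shown): valid in S4, hence also in S5 (every theorem of S4 is a theorem of S5).

S4, S5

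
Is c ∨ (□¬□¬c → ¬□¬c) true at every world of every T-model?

Tableau for the negation ¬(c ∨ (□¬□¬c → ¬□¬c)):
1. ¬(c ∨ (□¬□¬c → ¬□¬c)), u
2. ¬c, u
3. ¬(□¬□¬c → ¬□¬c), u
4. □¬□¬c, u
5. □¬c, u
6. ¬□¬c, u
7. c, v
8. ¬□¬c, v
9. ¬c, v
Accessibility: uRu, uRv, vRv
Branch closes: c and ¬c both at v.
Every branch of the negation's tableau closes; the branch above is one of them.

Yes, valid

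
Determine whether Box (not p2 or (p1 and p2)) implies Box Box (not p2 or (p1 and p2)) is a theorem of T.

Tableau for the negation not (Box (not p2 or (p1 and p2)) implies Box Box (not p2 or (p1 and p2))):
1. not (Box (not p2 or (p1 and p2)) implies Box Box (not p2 or (p1 and p2))), w0
2. Box (not p2 or (p1 and p2)), w0
3. not Box Box (not p2 or (p1 and p2)), w0
4. not p2 or (p1 and p2), w0
5. p1 and p2, w0
6. p1, w0
7. p2, w0
8. not Box (not p2 or (p1 and p2)), w1
9. not p2 or (p1 and p2), w1
10. p1 and p2, w1
11. p1, w1
12. p2, w1
13. not (not p2 or (p1 and p2)), w2
14. p2, w2
15. not (p1 and p2), w2
16. not p1, w2
Accessibility: w0Rw0, w0Rw1, w1Rw1, w1Rw2, w2Rw2
The negation has an open branch (countermodel exists).

Invalid (countermodel exists)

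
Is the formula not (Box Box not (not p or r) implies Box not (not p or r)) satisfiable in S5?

1. not (Box Box not (not p or r) implies Box not (not p or r)), 0
2. Box Box not (not p or r), 0   [neg-implies-rule on 1]
3. not Box not (not p or r), 0   [neg-implies-rule on 1]
4. Box not (not p or r), 0   [Box-rule on 2 via 0R0]
5. not (not p or r), 0   [Box-rule on 4 via 0R0]
6. p, 0   [neg-or-rule on 5]
7. not r, 0   [neg-or-rule on 5]
8. not p or r, 1   [neg-Box-rule on 3: fresh world 1, 0R1]
9. Box not (not p or r), 1   [Box-rule on 2 via 0R1]
10. not (not p or r), 1   [Box-rule on 4 via 0R1]
11. p, 1   [neg-or-rule on 10]
12. not r, 1   [neg-or-rule on 10]
13. r, 1   [or-rule on 8 (branches; this branch)]
Accessibility: 0R0, 0R1, 1R0, 1R1
Branch closes: r and not r both at 1.
(One branch shown.) All branches close.

No, unsatisfiable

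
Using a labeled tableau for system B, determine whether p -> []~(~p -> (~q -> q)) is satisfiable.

Satisfiable (open branch found)

1. p -> []~(~p -> (~q -> q)), w0
2. []~(~p -> (~q -> q)), w0
3. ~(~p -> (~q -> q)), w0
4. ~p, w0
5. ~(~q -> q), w0
6. ~q, w0
Accessibility: w0Rw0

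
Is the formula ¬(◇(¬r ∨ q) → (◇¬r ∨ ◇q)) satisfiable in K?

Unsatisfiable

1. ¬(◇(¬r ∨ q) → (◇¬r ∨ ◇q)), w0
2. ◇(¬r ∨ q), w0   [¬→-rule on 1]
3. ¬(◇¬r ∨ ◇q), w0   [¬→-rule on 1]
4. ¬◇¬r, w0   [¬∨-rule on 3]
5. ¬◇q, w0   [¬∨-rule on 3]
6. ¬r ∨ q, w1   [◇-rule on 2: fresh world w1, w0Rw1]
7. r, w1   [¬◇-rule on 4 via w0Rw1]
8. ¬q, w1   [¬◇-rule on 5 via w0Rw1]
9. q, w1   [∨-rule on 6 (branches; this branch)]
Accessibility: w0Rw1
Branch closes: q and ¬q both at w1.
(One branch shown.) All branches close.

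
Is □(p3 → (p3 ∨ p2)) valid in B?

Valid in B

Tableau for the negation ¬□(p3 → (p3 ∨ p2)):
1. ¬□(p3 → (p3 ∨ p2)), 0
2. ¬(p3 → (p3 ∨ p2)), 1   [¬□-rule on 1: fresh world 1, 0R1]
3. p3, 1   [¬→-rule on 2]
4. ¬(p3 ∨ p2), 1   [¬→-rule on 2]
5. ¬p3, 1   [¬∨-rule on 4]
6. ¬p2, 1   [¬∨-rule on 4]
Accessibility: 0R0, 0R1, 1R0, 1R1
Branch closes: p3 and ¬p3 both at 1.
All branches of the negation close; one closing branch shown above.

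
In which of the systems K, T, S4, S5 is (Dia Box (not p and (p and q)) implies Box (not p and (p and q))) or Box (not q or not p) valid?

K-tableau for the negation not ((Dia Box (not p and (p and q)) implies Box (not p and (p and q))) or Box (not q or not p)):
1. not ((Dia Box (not p and (p and q)) implies Box (not p and (p and q))) or Box (not q or not p)), 0
2. not (Dia Box (not p and (p and q)) implies Box (not p and (p and q))), 0   [neg-or-rule on 1]
3. not Box (not q or not p), 0   [neg-or-rule on 1]
4. Dia Box (not p and (p and q)), 0   [neg-implies-rule on 2]
5. not Box (not p and (p and q)), 0   [neg-implies-rule on 2]
6. not (not q or not p), 1   [neg-Box-rule on 3: fresh world 1, 0R1]
7. q, 1   [neg-or-rule on 6]
8. p, 1   [neg-or-rule on 6]
9. Box (not p and (p and q)), 2   [Dia-rule on 4: fresh world 2, 0R2]
10. not (not p and (p and q)), 3   [neg-Box-rule on 5: fresh world 3, 0R3]
11. not (p and q), 3   [neg-and-rule on 10 (branches; this branch)]
12. not q, 3   [neg-and-rule on 11 (branches; this branch)]
Accessibility: 0R1, 0R2, 0R3
Complete open branch: countermodel on a K-frame, so not valid in K.
T-tableau for the negation not ((Dia Box (not p and (p and q)) implies Box (not p and (p and q))) or Box (not q or not p)):
1. not ((Dia Box (not p and (p and q)) implies Box (not p and (p and q))) or Box (not q or not p)), 0
2. not (Dia Box (not p and (p and q)) implies Box (not p and (p and q))), 0   [neg-or-rule on 1]
3. not Box (not q or not p), 0   [neg-or-rule on 1]
4. Dia Box (not p and (p and q)), 0   [neg-implies-rule on 2]
5. not Box (not p and (p and q)), 0   [neg-implies-rule on 2]
6. not (not q or not p), 1   [neg-Box-rule on 3: fresh world 1, 0R1]
7. q, 1   [neg-or-rule on 6]
8. p, 1   [neg-or-rule on 6]
9. Box (not p and (p and q)), 2   [Dia-rule on 4: fresh world 2, 0R2]
10. not p and (p and q), 2   [Box-rule on 9 via 2R2]
11. not p, 2   [and-rule on 10]
12. p and q, 2   [and-rule on 10]
13. p, 2   [and-rule on 12]
14. q, 2   [and-rule on 12]
Accessibility: 0R0, 0R1, 0R2, 1R1, 2R2
Branch closes: p and not p both at 2.
Every branch closes (one shown): valid in T, hence also in S4, S5 (every theorem of T is a theorem of S4 and S5).

T, S4, S5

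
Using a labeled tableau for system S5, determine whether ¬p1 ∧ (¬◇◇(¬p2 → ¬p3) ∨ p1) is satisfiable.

1. ¬p1 ∧ (¬◇◇(¬p2 → ¬p3) ∨ p1), 0
2. ¬p1, 0
3. ¬◇◇(¬p2 → ¬p3) ∨ p1, 0
4. ¬◇◇(¬p2 → ¬p3), 0
5. ¬◇(¬p2 → ¬p3), 0
6. ¬(¬p2 → ¬p3), 0
7. ¬p2, 0
8. p3, 0
Accessibility: 0R0

Yes, satisfiable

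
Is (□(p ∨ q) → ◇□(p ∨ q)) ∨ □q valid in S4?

Tableau for the negation ¬((□(p ∨ q) → ◇□(p ∨ q)) ∨ □q):
1. ¬((□(p ∨ q) → ◇□(p ∨ q)) ∨ □q), w0
2. ¬(□(p ∨ q) → ◇□(p ∨ q)), w0
3. ¬□q, w0
4. □(p ∨ q), w0
5. ¬◇□(p ∨ q), w0
6. p ∨ q, w0
7. ¬□(p ∨ q), w0
8. q, w0
9. ¬q, w1
10. p ∨ q, w1
11. ¬□(p ∨ q), w1
12. p, w1
13. ¬(p ∨ q), w2
14. ¬p, w2
15. ¬q, w2
16. p ∨ q, w2
17. ¬□(p ∨ q), w2
18. q, w2
Accessibility: w0Rw0, w0Rw1, w0Rw2, w1Rw1, w2Rw2
Branch closes: q and ¬q both at w2.
Every branch of the negation's tableau closes; the branch above is one of them.

Yes, valid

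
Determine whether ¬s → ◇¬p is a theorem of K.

Not valid

Tableau for the negation ¬(¬s → ◇¬p):
1. ¬(¬s → ◇¬p), w0
2. ¬s, w0
3. ¬◇¬p, w0
The negation has an open branch (countermodel exists).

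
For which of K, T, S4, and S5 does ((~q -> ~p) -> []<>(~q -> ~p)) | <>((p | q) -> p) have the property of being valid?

T, S4, S5

T-tableau for the negation ~(((~q -> ~p) -> []<>(~q -> ~p)) | <>((p | q) -> p)):
1. ~(((~q -> ~p) -> []<>(~q -> ~p)) | <>((p | q) -> p)), 0
2. ~((~q -> ~p) -> []<>(~q -> ~p)), 0   [~|-rule on 1]
3. ~<>((p | q) -> p), 0   [~|-rule on 1]
4. ~q -> ~p, 0   [~->-rule on 2]
5. ~[]<>(~q -> ~p), 0   [~->-rule on 2]
6. ~((p | q) -> p), 0   [~<>-rule on 3 via 0R0]
7. p | q, 0   [~->-rule on 6]
8. ~p, 0   [~->-rule on 6]
9. q, 0   [|-rule on 7 (branches; this branch)]
10. ~<>(~q -> ~p), 1   [~[]-rule on 5: fresh world 1, 0R1]
11. ~((p | q) -> p), 1   [~<>-rule on 3 via 0R1]
12. p | q, 1   [~->-rule on 11]
13. ~p, 1   [~->-rule on 11]
14. ~(~q -> ~p), 1   [~<>-rule on 10 via 1R1]
15. ~q, 1   [~->-rule on 14]
16. p, 1   [~->-rule on 14]
Accessibility: 0R0, 0R1, 1R1
Branch closes: p and ~p both at 1.
Every branch closes (one shown): valid in T, hence also in S4, S5 (every theorem of T is a theorem of S4 and S5).
K-tableau for the negation ~(((~q -> ~p) -> []<>(~q -> ~p)) | <>((p | q) -> p)):
1. ~(((~q -> ~p) -> []<>(~q -> ~p)) | <>((p | q) -> p)), 0
2. ~((~q -> ~p) -> []<>(~q -> ~p)), 0   [~|-rule on 1]
3. ~<>((p | q) -> p), 0   [~|-rule on 1]
4. ~q -> ~p, 0   [~->-rule on 2]
5. ~[]<>(~q -> ~p), 0   [~->-rule on 2]
6. ~p, 0   [->-rule on 4 (branches; this branch)]
7. ~<>(~q -> ~p), 1   [~[]-rule on 5: fresh world 1, 0R1]
8. ~((p | q) -> p), 1   [~<>-rule on 3 via 0R1]
9. p | q, 1   [~->-rule on 8]
10. ~p, 1   [~->-rule on 8]
11. q, 1   [|-rule on 9 (branches; this branch)]
Accessibility: 0R1
Complete open branch: countermodel on a K-frame, so not valid in K.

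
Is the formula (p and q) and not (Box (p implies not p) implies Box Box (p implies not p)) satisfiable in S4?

1. (p and q) and not (Box (p implies not p) implies Box Box (p implies not p)), u
2. p and q, u
3. not (Box (p implies not p) implies Box Box (p implies not p)), u
4. p, u
5. q, u
6. Box (p implies not p), u
7. not Box Box (p implies not p), u
8. p implies not p, u
9. not p, u
Accessibility: uRu
Branch closes: p and not p both at u.
Every branch closes; the branch above is one of them.

Unsatisfiable (every branch closes)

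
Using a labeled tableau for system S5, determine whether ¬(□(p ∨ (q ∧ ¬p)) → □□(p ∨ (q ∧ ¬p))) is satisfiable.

1. ¬(□(p ∨ (q ∧ ¬p)) → □□(p ∨ (q ∧ ¬p))), u
2. □(p ∨ (q ∧ ¬p)), u
3. ¬□□(p ∨ (q ∧ ¬p)), u
4. p ∨ (q ∧ ¬p), u
5. q ∧ ¬p, u
6. q, u
7. ¬p, u
8. ¬□(p ∨ (q ∧ ¬p)), v
9. p ∨ (q ∧ ¬p), v
10. q ∧ ¬p, v
11. q, v
12. ¬p, v
13. ¬(p ∨ (q ∧ ¬p)), w
14. ¬p, w
15. ¬(q ∧ ¬p), w
16. p ∨ (q ∧ ¬p), w
17. ¬q, w
18. q ∧ ¬p, w
19. q, w
Accessibility: uRu, uRv, uRw, vRu, vRv, vRw, wRu, wRv, wRw
Branch closes: q and ¬q both at w.
Every branch closes; the branch above is one of them.

Unsatisfiable (every branch closes)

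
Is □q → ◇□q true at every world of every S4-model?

Tableau for the negation ¬(□q → ◇□q):
1. ¬(□q → ◇□q), 0
2. □q, 0
3. ¬◇□q, 0
4. q, 0
5. ¬□q, 0
6. ¬q, 1
7. q, 1
Accessibility: 0R0, 0R1, 1R1
Branch closes: q and ¬q both at 1.
Every branch of the negation's tableau closes; the branch above is one of them.

Valid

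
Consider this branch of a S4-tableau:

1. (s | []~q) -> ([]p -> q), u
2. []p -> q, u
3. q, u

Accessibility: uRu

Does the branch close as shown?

Open

No world carries both an atom and its negation.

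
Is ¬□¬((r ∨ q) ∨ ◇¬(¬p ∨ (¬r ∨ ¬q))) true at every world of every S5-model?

Tableau for the negation □¬((r ∨ q) ∨ ◇¬(¬p ∨ (¬r ∨ ¬q))):
1. □¬((r ∨ q) ∨ ◇¬(¬p ∨ (¬r ∨ ¬q))), 0
2. ¬((r ∨ q) ∨ ◇¬(¬p ∨ (¬r ∨ ¬q))), 0   [□-rule on 1 via 0R0]
3. ¬(r ∨ q), 0   [¬∨-rule on 2]
4. ¬◇¬(¬p ∨ (¬r ∨ ¬q)), 0   [¬∨-rule on 2]
5. ¬r, 0   [¬∨-rule on 3]
6. ¬q, 0   [¬∨-rule on 3]
7. ¬p ∨ (¬r ∨ ¬q), 0   [¬◇-rule on 4 via 0R0]
8. ¬r ∨ ¬q, 0   [∨-rule on 7 (branches; this branch)]
Accessibility: 0R0
The negation has an open branch (countermodel exists).

Invalid (countermodel exists)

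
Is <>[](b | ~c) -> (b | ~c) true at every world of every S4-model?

Tableau for the negation ~(<>[](b | ~c) -> (b | ~c)):
1. ~(<>[](b | ~c) -> (b | ~c)), 0
2. <>[](b | ~c), 0
3. ~(b | ~c), 0
4. ~b, 0
5. c, 0
6. [](b | ~c), 1
7. b | ~c, 1
8. ~c, 1
Accessibility: 0R0, 0R1, 1R1
The negation has an open branch (countermodel exists).

No, not valid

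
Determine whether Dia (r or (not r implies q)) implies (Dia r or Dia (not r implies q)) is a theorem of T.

Valid

Tableau for the negation not (Dia (r or (not r implies q)) implies (Dia r or Dia (not r implies q))):
1. not (Dia (r or (not r implies q)) implies (Dia r or Dia (not r implies q))), u
2. Dia (r or (not r implies q)), u   [neg-implies-rule on 1]
3. not (Dia r or Dia (not r implies q)), u   [neg-implies-rule on 1]
4. not Dia r, u   [neg-or-rule on 3]
5. not Dia (not r implies q), u   [neg-or-rule on 3]
6. not r, u   [neg-Dia-rule on 4 via uRu]
7. not (not r implies q), u   [neg-Dia-rule on 5 via uRu]
8. not q, u   [neg-implies-rule on 7]
9. r or (not r implies q), v   [Dia-rule on 2: fresh world v, uRv]
10. not r, v   [neg-Dia-rule on 4 via uRv]
11. not (not r implies q), v   [neg-Dia-rule on 5 via uRv]
12. not q, v   [neg-implies-rule on 11]
13. not r implies q, v   [or-rule on 9 (branches; this branch)]
14. q, v   [implies-rule on 13 (branches; this branch)]
Accessibility: uRu, uRv, vRv
Branch closes: q and not q both at v.
Every branch of the negation's tableau closes; the branch above is one of them.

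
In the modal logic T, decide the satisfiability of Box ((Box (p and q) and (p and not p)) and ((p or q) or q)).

Unsatisfiable

1. Box ((Box (p and q) and (p and not p)) and ((p or q) or q)), 0
2. (Box (p and q) and (p and not p)) and ((p or q) or q), 0
3. Box (p and q) and (p and not p), 0
4. (p or q) or q, 0
5. Box (p and q), 0
6. p and not p, 0
7. p, 0
8. not p, 0
Accessibility: 0R0
Branch closes: p and not p both at 0.
Every branch closes; the branch above is one of them.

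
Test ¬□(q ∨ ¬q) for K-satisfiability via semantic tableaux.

1. ¬□(q ∨ ¬q), 0
2. ¬(q ∨ ¬q), 1
3. ¬q, 1
4. q, 1
Accessibility: 0R1
Branch closes: q and ¬q both at 1.
All branches of the tableau close; one closing branch shown above.

Unsatisfiable (every branch closes)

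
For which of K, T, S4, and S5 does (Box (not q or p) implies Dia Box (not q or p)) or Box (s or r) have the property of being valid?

T, S4, S5

T-tableau for the negation not ((Box (not q or p) implies Dia Box (not q or p)) or Box (s or r)):
1. not ((Box (not q or p) implies Dia Box (not q or p)) or Box (s or r)), 0
2. not (Box (not q or p) implies Dia Box (not q or p)), 0
3. not Box (s or r), 0
4. Box (not q or p), 0
5. not Dia Box (not q or p), 0
6. not q or p, 0
7. not Box (not q or p), 0
8. p, 0
9. not (s or r), 1
10. not s, 1
11. not r, 1
12. not q or p, 1
13. not Box (not q or p), 1
14. p, 1
15. not (not q or p), 2
16. q, 2
17. not p, 2
18. not q or p, 2
19. not Box (not q or p), 2
20. p, 2
Accessibility: 0R0, 0R1, 0R2, 1R1, 2R2
Branch closes: p and not p both at 2.
Every branch closes (one shown): valid in T, hence also in S4, S5 (every theorem of T is a theorem of S4 and S5).
K-tableau for the negation not ((Box (not q or p) implies Dia Box (not q or p)) or Box (s or r)):
1. not ((Box (not q or p) implies Dia Box (not q or p)) or Box (s or r)), 0
2. not (Box (not q or p) implies Dia Box (not q or p)), 0
3. not Box (s or r), 0
4. Box (not q or p), 0
5. not Dia Box (not q or p), 0
6. not (s or r), 1
7. not s, 1
8. not r, 1
9. not q or p, 1
10. not Box (not q or p), 1
11. p, 1
12. not (not q or p), 2
13. q, 2
14. not p, 2
Accessibility: 0R1, 1R2
Complete open branch: countermodel on a K-frame, so not valid in K.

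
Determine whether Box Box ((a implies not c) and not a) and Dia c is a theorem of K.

Tableau for the negation not (Box Box ((a implies not c) and not a) and Dia c):
1. not (Box Box ((a implies not c) and not a) and Dia c), 0
2. not Dia c, 0
The negation has an open branch (countermodel exists).

Invalid (countermodel exists)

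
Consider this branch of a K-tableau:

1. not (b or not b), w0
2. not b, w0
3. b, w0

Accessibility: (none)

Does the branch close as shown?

Both b and not b appear at w0.

Yes, closed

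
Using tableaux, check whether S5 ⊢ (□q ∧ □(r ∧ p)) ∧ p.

Tableau for the negation ¬((□q ∧ □(r ∧ p)) ∧ p):
1. ¬((□q ∧ □(r ∧ p)) ∧ p), w0
2. ¬p, w0
Accessibility: w0Rw0
The negation has an open branch (countermodel exists).

Not valid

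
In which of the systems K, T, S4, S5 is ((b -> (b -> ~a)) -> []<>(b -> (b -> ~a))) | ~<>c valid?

S5

S4-tableau for the negation ~(((b -> (b -> ~a)) -> []<>(b -> (b -> ~a))) | ~<>c):
1. ~(((b -> (b -> ~a)) -> []<>(b -> (b -> ~a))) | ~<>c), 0
2. ~((b -> (b -> ~a)) -> []<>(b -> (b -> ~a))), 0
3. <>c, 0
4. b -> (b -> ~a), 0
5. ~[]<>(b -> (b -> ~a)), 0
6. b -> ~a, 0
7. ~a, 0
8. c, 1
9. ~<>(b -> (b -> ~a)), 2
10. ~(b -> (b -> ~a)), 2
11. b, 2
12. ~(b -> ~a), 2
13. a, 2
Accessibility: 0R0, 0R1, 0R2, 1R1, 2R2
Complete open branch: countermodel on an S4-frame, so not valid in S4, nor in K, T (the same frame is also a K-frame and a T-frame).
S5-tableau for the negation ~(((b -> (b -> ~a)) -> []<>(b -> (b -> ~a))) | ~<>c):
1. ~(((b -> (b -> ~a)) -> []<>(b -> (b -> ~a))) | ~<>c), 0
2. ~((b -> (b -> ~a)) -> []<>(b -> (b -> ~a))), 0
3. <>c, 0
4. b -> (b -> ~a), 0
5. ~[]<>(b -> (b -> ~a)), 0
6. b -> ~a, 0
7. ~a, 0
8. c, 1
9. ~<>(b -> (b -> ~a)), 2
10. ~(b -> (b -> ~a)), 0
11. b, 0
12. ~(b -> ~a), 0
13. a, 0
Accessibility: 0R0, 0R1, 0R2, 1R0, 1R1, 1R2, 2R0, 2R1, 2R2
Branch closes: a and ~a both at 0.
Every branch closes (one shown): valid in S5.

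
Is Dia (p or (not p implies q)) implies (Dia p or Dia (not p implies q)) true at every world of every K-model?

Tableau for the negation not (Dia (p or (not p implies q)) implies (Dia p or Dia (not p implies q))):
1. not (Dia (p or (not p implies q)) implies (Dia p or Dia (not p implies q))), 0
2. Dia (p or (not p implies q)), 0
3. not (Dia p or Dia (not p implies q)), 0
4. not Dia p, 0
5. not Dia (not p implies q), 0
6. p or (not p implies q), 1
7. not p, 1
8. not (not p implies q), 1
9. not q, 1
10. not p implies q, 1
11. q, 1
Accessibility: 0R1
Branch closes: q and not q both at 1.
Every branch of the negation's tableau closes; the branch above is one of them.

Yes, valid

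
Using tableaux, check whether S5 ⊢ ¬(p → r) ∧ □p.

Tableau for the negation ¬(¬(p → r) ∧ □p):
1. ¬(¬(p → r) ∧ □p), u
2. ¬□p, u
3. ¬p, v
Accessibility: uRu, uRv, vRu, vRv
The negation has an open branch (countermodel exists).

Not valid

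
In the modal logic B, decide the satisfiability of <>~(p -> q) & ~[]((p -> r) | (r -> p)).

Unsatisfiable (every branch closes)

1. <>~(p -> q) & ~[]((p -> r) | (r -> p)), 0
2. <>~(p -> q), 0   [&-rule on 1]
3. ~[]((p -> r) | (r -> p)), 0   [&-rule on 1]
4. ~(p -> q), 1   [<>-rule on 2: fresh world 1, 0R1]
5. p, 1   [~->-rule on 4]
6. ~q, 1   [~->-rule on 4]
7. ~((p -> r) | (r -> p)), 2   [~[]-rule on 3: fresh world 2, 0R2]
8. ~(p -> r), 2   [~|-rule on 7]
9. ~(r -> p), 2   [~|-rule on 7]
10. p, 2   [~->-rule on 8]
11. ~r, 2   [~->-rule on 8]
12. r, 2   [~->-rule on 9]
13. ~p, 2   [~->-rule on 9]
Accessibility: 0R0, 0R1, 0R2, 1R0, 1R1, 2R0, 2R2
Branch closes: r and ~r both at 2.
(One branch shown.) All branches close.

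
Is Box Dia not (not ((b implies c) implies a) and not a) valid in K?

Tableau for the negation not Box Dia not (not ((b implies c) implies a) and not a):
1. not Box Dia not (not ((b implies c) implies a) and not a), 0
2. not Dia not (not ((b implies c) implies a) and not a), 1
Accessibility: 0R1
The negation has an open branch (countermodel exists).

Invalid (countermodel exists)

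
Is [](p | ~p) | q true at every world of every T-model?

Yes, valid

Tableau for the negation ~([](p | ~p) | q):
1. ~([](p | ~p) | q), u
2. ~[](p | ~p), u   [~|-rule on 1]
3. ~q, u   [~|-rule on 1]
4. ~(p | ~p), v   [~[]-rule on 2: fresh world v, uRv]
5. ~p, v   [~|-rule on 4]
6. p, v   [~|-rule on 4]
Accessibility: uRu, uRv, vRv
Branch closes: p and ~p both at v.
Every branch of the negation's tableau closes; the branch above is one of them.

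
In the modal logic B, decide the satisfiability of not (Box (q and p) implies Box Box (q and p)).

1. not (Box (q and p) implies Box Box (q and p)), w0
2. Box (q and p), w0
3. not Box Box (q and p), w0
4. q and p, w0
5. q, w0
6. p, w0
7. not Box (q and p), w1
8. q and p, w1
9. q, w1
10. p, w1
11. not (q and p), w2
12. not p, w2
Accessibility: w0Rw0, w0Rw1, w1Rw0, w1Rw1, w1Rw2, w2Rw1, w2Rw2

Yes, satisfiable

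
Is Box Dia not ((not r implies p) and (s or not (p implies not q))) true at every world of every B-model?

Not valid

Tableau for the negation not Box Dia not ((not r implies p) and (s or not (p implies not q))):
1. not Box Dia not ((not r implies p) and (s or not (p implies not q))), u
2. not Dia not ((not r implies p) and (s or not (p implies not q))), v   [neg-Box-rule on 1: fresh world v, uRv]
3. (not r implies p) and (s or not (p implies not q)), u   [neg-Dia-rule on 2 via vRu]
4. not r implies p, u   [and-rule on 3]
5. s or not (p implies not q), u   [and-rule on 3]
6. (not r implies p) and (s or not (p implies not q)), v   [neg-Dia-rule on 2 via vRv]
7. not r implies p, v   [and-rule on 6]
8. s or not (p implies not q), v   [and-rule on 6]
9. p, u   [implies-rule on 4 (branches; this branch)]
10. not (p implies not q), u   [or-rule on 5 (branches; this branch)]
11. q, u   [neg-implies-rule on 10]
12. p, v   [implies-rule on 7 (branches; this branch)]
13. not (p implies not q), v   [or-rule on 8 (branches; this branch)]
14. q, v   [neg-implies-rule on 13]
Accessibility: uRu, uRv, vRu, vRv
The negation has an open branch (countermodel exists).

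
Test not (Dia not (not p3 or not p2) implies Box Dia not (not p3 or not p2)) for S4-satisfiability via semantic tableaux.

1. not (Dia not (not p3 or not p2) implies Box Dia not (not p3 or not p2)), w0
2. Dia not (not p3 or not p2), w0
3. not Box Dia not (not p3 or not p2), w0
4. not (not p3 or not p2), w1
5. p3, w1
6. p2, w1
7. not Dia not (not p3 or not p2), w2
8. not p3 or not p2, w2
9. not p2, w2
Accessibility: w0Rw0, w0Rw1, w0Rw2, w1Rw1, w2Rw2

Yes, satisfiable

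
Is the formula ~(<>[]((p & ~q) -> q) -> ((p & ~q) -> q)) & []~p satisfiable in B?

1. ~(<>[]((p & ~q) -> q) -> ((p & ~q) -> q)) & []~p, 0
2. ~(<>[]((p & ~q) -> q) -> ((p & ~q) -> q)), 0   [&-rule on 1]
3. []~p, 0   [&-rule on 1]
4. <>[]((p & ~q) -> q), 0   [~->-rule on 2]
5. ~((p & ~q) -> q), 0   [~->-rule on 2]
6. p & ~q, 0   [~->-rule on 5]
7. ~q, 0   [~->-rule on 5]
8. p, 0   [&-rule on 6]
9. ~p, 0   [[]-rule on 3 via 0R0]
Accessibility: 0R0
Branch closes: p and ~p both at 0.
All branches of the tableau close; one closing branch shown above.

Unsatisfiable (every branch closes)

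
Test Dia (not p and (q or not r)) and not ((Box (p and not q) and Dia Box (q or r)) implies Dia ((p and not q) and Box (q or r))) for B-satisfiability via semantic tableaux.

No, unsatisfiable

1. Dia (not p and (q or not r)) and not ((Box (p and not q) and Dia Box (q or r)) implies Dia ((p and not q) and Box (q or r))), 0
2. Dia (not p and (q or not r)), 0
3. not ((Box (p and not q) and Dia Box (q or r)) implies Dia ((p and not q) and Box (q or r))), 0
4. Box (p and not q) and Dia Box (q or r), 0
5. not Dia ((p and not q) and Box (q or r)), 0
6. Box (p and not q), 0
7. Dia Box (q or r), 0
8. not ((p and not q) and Box (q or r)), 0
9. p and not q, 0
10. p, 0
11. not q, 0
12. not Box (q or r), 0
13. not p and (q or not r), 1
14. not p, 1
15. q or not r, 1
16. not ((p and not q) and Box (q or r)), 1
17. p and not q, 1
18. p, 1
19. not q, 1
Accessibility: 0R0, 0R1, 1R0, 1R1
Branch closes: p and not p both at 1.
Every branch closes; the branch above is one of them.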